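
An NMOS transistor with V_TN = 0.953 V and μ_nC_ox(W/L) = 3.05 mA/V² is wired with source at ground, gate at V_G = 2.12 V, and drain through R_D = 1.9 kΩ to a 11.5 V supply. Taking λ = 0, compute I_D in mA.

I_D = 2.08 mA

V_GS = V_G = 2.12 V, so V_ov = 2.12 − 0.953 = 1.17 V.
Assume saturation: I_D = ½ k_n V_ov² = 0.5 × 3.05 × 1.17² = 2.08 mA, giving V_DS = V_DD − I_D R_D = 11.5 − 2.08 × 1.9 = 7.55 V.
V_DS = 7.55 V ≥ V_ov = 1.17 V, confirming saturation.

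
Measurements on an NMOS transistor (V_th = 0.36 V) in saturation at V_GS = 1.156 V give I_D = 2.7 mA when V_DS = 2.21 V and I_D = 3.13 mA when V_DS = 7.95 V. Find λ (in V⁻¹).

λ = 0.0296 V⁻¹

With V_GS fixed, I_D ∝ (1 + λ V_DS) in saturation, so I_D2/I_D1 = (1 + λ V_DS2)/(1 + λ V_DS1).
3.13/2.7 = 1.159 = (1 + 7.95 λ)/(1 + 2.21 λ).
Solving: λ (I_D1 V_DS2 − I_D2 V_DS1) = I_D2 − I_D1, so λ = (3.13 − 2.7) / (2.7 × 7.95 − 3.13 × 2.21) = 0.43 / 14.5 = 0.0296 V⁻¹.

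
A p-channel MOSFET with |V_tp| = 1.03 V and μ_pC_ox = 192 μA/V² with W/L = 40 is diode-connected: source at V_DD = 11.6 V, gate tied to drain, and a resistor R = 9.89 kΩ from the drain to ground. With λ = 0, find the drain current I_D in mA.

I_D = 1.02 mA

With gate tied to drain, V_SG = V_SD ≥ V_SG − |V_tp|, so the device is in saturation.
k_p = μ_pC_ox · (W/L) = 7.68 mA/V².
KCL at the drain: ½ k_p (V_SG − |V_tp|)² = (V_DD − V_SG)/R.
Let x = V_SG − 1.03. Then 38 x² + x − 10.57 = 0, giving x = 0.515 V (positive root), so V_SG = 1.54 V.
I_D = (V_DD − V_SG)/R = (11.6 − 1.54) / 9.89 = 1.02 mA.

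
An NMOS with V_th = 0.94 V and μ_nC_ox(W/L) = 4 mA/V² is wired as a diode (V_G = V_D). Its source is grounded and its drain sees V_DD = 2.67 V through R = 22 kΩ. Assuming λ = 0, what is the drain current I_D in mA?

I_D = 0.0701 mA

With gate tied to drain, V_GS = V_DS ≥ V_GS − V_th, so the device is in saturation.
KCL at the drain: ½ k_n (V_GS − V_th)² = (V_DD − V_GS)/R.
Let x = V_GS − 0.94. Then 44 x² + x − 1.73 = 0, giving x = 0.187 V (positive root), so V_GS = 1.13 V.
I_D = (V_DD − V_GS)/R = (2.67 − 1.13) / 22 = 0.0701 mA.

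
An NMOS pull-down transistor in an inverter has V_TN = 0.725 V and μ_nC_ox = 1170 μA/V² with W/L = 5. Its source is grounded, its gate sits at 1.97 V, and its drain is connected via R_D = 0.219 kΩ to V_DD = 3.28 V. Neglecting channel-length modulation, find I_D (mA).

I_D = 4.53 mA

V_GS = V_G = 1.97 V, so V_ov = 1.97 − 0.725 = 1.25 V.
k_n = μ_nC_ox · (W/L) = 5.85 mA/V².
Assume saturation: I_D = ½ k_n V_ov² = 0.5 × 5.85 × 1.25² = 4.53 mA, giving V_DS = V_DD − I_D R_D = 3.28 − 4.53 × 0.219 = 2.29 V.
V_DS = 2.29 V ≥ V_ov = 1.25 V, confirming saturation.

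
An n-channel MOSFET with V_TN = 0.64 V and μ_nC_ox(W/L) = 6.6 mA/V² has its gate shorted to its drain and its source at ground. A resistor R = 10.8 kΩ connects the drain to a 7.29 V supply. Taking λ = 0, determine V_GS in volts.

V_GS = 1.06 V

With gate tied to drain, V_GS = V_DS ≥ V_GS − V_TN, so the device is in saturation.
KCL at the drain: ½ k_n (V_GS − V_TN)² = (V_DD − V_GS)/R.
Let x = V_GS − 0.64. Then 35.6 x² + x − 6.65 = 0, giving x = 0.418 V (positive root), so V_GS = 1.06 V.
I_D = (V_DD − V_GS)/R = (7.29 − 1.06) / 10.8 = 0.577 mA.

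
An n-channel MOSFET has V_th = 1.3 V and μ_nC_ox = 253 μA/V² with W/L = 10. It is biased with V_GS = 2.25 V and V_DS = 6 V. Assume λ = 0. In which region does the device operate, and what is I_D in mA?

Saturation; I_D = 1.14 mA

k_n = μ_nC_ox · (W/L) = 2.53 mA/V².
V_ov = V_GS − V_th = 2.25 − 1.3 = 0.95 V.
Since V_DS = 6 V ≥ V_ov = 0.95 V, the device is in saturation.
I_D = ½ k_n V_ov² = 0.5 × 2.53 × 0.95² = 1.14 mA.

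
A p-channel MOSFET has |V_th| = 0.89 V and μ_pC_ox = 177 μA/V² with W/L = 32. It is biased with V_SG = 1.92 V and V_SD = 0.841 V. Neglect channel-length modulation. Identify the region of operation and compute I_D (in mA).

Triode; I_D = 2.90 mA

k_p = μ_pC_ox · (W/L) = 5.664 mA/V².
V_ov = V_SG − |V_th| = 1.92 − 0.89 = 1.03 V.
Since V_SD = 0.841 V < V_ov = 1.03 V, the device is in the triode region.
I_D = k_p [V_ov · V_SD − ½ V_SD²] = 5.664 × [1.03 × 0.841 − 0.5 × 0.841²] = 2.9 mA.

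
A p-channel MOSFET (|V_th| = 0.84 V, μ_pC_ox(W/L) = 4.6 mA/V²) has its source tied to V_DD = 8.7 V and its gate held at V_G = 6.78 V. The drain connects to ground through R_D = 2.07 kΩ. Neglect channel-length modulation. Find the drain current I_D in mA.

V_SG = V_DD − V_G = 8.7 − 6.78 = 1.92 V, so V_ov = 1.92 − 0.84 = 1.08 V.
Assume saturation: I_D = ½ k_p V_ov² = 0.5 × 4.6 × 1.08² = 2.68 mA, giving V_SD = V_DD − I_D R_D = 8.7 − 2.68 × 2.07 = 3.15 V.
V_SD = 3.15 V ≥ V_ov = 1.08 V, confirming saturation.

I_D = 2.68 mA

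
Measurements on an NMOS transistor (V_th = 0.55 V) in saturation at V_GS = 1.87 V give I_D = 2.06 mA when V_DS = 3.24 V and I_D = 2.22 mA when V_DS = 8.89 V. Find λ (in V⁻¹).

With V_GS fixed, I_D ∝ (1 + λ V_DS) in saturation, so I_D2/I_D1 = (1 + λ V_DS2)/(1 + λ V_DS1).
2.22/2.06 = 1.078 = (1 + 8.89 λ)/(1 + 3.24 λ).
Solving: λ (I_D1 V_DS2 − I_D2 V_DS1) = I_D2 − I_D1, so λ = (2.22 − 2.06) / (2.06 × 8.89 − 2.22 × 3.24) = 0.16 / 11.1 = 0.0144 V⁻¹.

λ = 0.0144 V⁻¹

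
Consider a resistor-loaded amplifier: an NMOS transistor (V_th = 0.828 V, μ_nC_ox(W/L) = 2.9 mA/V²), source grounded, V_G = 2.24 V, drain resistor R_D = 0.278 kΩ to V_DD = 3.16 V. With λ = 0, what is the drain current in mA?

V_GS = V_G = 2.24 V, so V_ov = 2.24 − 0.828 = 1.41 V.
Assume saturation: I_D = ½ k_n V_ov² = 0.5 × 2.9 × 1.41² = 2.89 mA, giving V_DS = V_DD − I_D R_D = 3.16 − 2.89 × 0.278 = 2.36 V.
V_DS = 2.36 V ≥ V_ov = 1.41 V, confirming saturation.

I_D = 2.89 mA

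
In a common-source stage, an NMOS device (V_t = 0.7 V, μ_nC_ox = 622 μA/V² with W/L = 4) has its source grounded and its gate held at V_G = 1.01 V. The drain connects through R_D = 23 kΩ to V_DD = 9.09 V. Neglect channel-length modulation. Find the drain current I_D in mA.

I_D = 0.120 mA

V_GS = V_G = 1.01 V, so V_ov = 1.01 − 0.7 = 0.31 V.
k_n = μ_nC_ox · (W/L) = 2.488 mA/V².
Assume saturation: I_D = ½ k_n V_ov² = 0.5 × 2.488 × 0.31² = 0.12 mA, giving V_DS = V_DD − I_D R_D = 9.09 − 0.12 × 23 = 6.34 V.
V_DS = 6.34 V ≥ V_ov = 0.31 V, confirming saturation.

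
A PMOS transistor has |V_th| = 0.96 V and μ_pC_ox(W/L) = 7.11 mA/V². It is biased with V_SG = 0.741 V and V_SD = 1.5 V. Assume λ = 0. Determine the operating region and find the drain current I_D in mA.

Cutoff; I_D = 0 mA

V_SG = 0.741 V < |V_th| = 0.96 V, so the transistor is in cutoff.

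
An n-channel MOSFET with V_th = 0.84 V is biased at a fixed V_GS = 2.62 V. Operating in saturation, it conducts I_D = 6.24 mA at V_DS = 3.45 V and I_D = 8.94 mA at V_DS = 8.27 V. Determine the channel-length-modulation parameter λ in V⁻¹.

With V_GS fixed, I_D ∝ (1 + λ V_DS) in saturation, so I_D2/I_D1 = (1 + λ V_DS2)/(1 + λ V_DS1).
8.94/6.24 = 1.433 = (1 + 8.27 λ)/(1 + 3.45 λ).
Solving: λ (I_D1 V_DS2 − I_D2 V_DS1) = I_D2 − I_D1, so λ = (8.94 − 6.24) / (6.24 × 8.27 − 8.94 × 3.45) = 2.7 / 20.8 = 0.13 V⁻¹.

λ = 0.130 V⁻¹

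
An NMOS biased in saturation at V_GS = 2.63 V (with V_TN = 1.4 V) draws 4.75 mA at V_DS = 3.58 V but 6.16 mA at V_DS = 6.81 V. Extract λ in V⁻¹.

λ = 0.137 V⁻¹

With V_GS fixed, I_D ∝ (1 + λ V_DS) in saturation, so I_D2/I_D1 = (1 + λ V_DS2)/(1 + λ V_DS1).
6.16/4.75 = 1.297 = (1 + 6.81 λ)/(1 + 3.58 λ).
Solving: λ (I_D1 V_DS2 − I_D2 V_DS1) = I_D2 − I_D1, so λ = (6.16 − 4.75) / (4.75 × 6.81 − 6.16 × 3.58) = 1.41 / 10.3 = 0.137 V⁻¹.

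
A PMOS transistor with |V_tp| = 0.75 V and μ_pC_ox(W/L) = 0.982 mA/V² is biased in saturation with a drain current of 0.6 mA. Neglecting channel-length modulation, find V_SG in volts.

In saturation I_D = ½ k_p (V_SG − |V_tp|)², so V_SG − |V_tp| = √(2 I_D / k_p) = √(2 × 0.6 / 0.982) = 1.11 V.
V_SG = 0.75 + 1.11 = 1.86 V.

V_SG = 1.86 V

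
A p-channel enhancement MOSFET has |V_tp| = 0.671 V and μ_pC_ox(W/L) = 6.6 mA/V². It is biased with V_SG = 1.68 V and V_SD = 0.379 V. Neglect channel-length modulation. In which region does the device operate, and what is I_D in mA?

Triode; I_D = 2.05 mA

V_ov = V_SG − |V_tp| = 1.68 − 0.671 = 1.01 V.
Since V_SD = 0.379 V < V_ov = 1.01 V, the device is in the triode region.
I_D = k_p [V_ov · V_SD − ½ V_SD²] = 6.6 × [1.01 × 0.379 − 0.5 × 0.379²] = 2.05 mA.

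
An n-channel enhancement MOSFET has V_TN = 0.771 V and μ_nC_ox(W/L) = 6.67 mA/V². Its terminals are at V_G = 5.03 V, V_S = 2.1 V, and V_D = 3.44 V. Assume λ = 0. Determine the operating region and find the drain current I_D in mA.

Triode; I_D = 13.3 mA

V_GS = V_G − V_S = 5.03 − 2.1 = 2.93 V; V_DS = V_D − V_S = 3.44 − 2.1 = 1.34 V.
V_ov = V_GS − V_TN = 2.93 − 0.771 = 2.16 V.
Since V_DS = 1.34 V < V_ov = 2.16 V, the device is in the triode region.
I_D = k_n [V_ov · V_DS − ½ V_DS²] = 6.67 × [2.16 × 1.34 − 0.5 × 1.34²] = 13.3 mA.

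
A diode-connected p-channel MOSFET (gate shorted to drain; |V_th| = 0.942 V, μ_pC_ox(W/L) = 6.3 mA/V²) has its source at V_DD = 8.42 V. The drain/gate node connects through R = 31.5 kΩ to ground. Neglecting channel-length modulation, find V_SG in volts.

V_SG = 1.21 V

With gate tied to drain, V_SG = V_SD ≥ V_SG − |V_th|, so the device is in saturation.
KCL at the drain: ½ k_p (V_SG − |V_th|)² = (V_DD − V_SG)/R.
Let x = V_SG − 0.942. Then 99.2 x² + x − 7.478 = 0, giving x = 0.27 V (positive root), so V_SG = 1.21 V.
I_D = (V_DD − V_SG)/R = (8.42 − 1.21) / 31.5 = 0.229 mA.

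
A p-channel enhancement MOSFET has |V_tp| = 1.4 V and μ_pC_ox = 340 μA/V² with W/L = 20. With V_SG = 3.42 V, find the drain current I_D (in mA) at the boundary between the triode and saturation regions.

I_D = 13.9 mA

At the boundary V_SD = V_ov = V_SG − |V_tp| = 3.42 − 1.4 = 2.02 V.
k_p = μ_pC_ox · (W/L) = 6.8 mA/V².
I_D = ½ k_p V_ov² = 0.5 × 6.8 × 2.02² = 13.9 mA.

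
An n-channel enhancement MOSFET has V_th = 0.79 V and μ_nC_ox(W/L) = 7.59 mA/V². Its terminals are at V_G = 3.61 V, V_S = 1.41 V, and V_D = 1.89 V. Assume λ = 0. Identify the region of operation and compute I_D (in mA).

Triode; I_D = 4.26 mA

V_GS = V_G − V_S = 3.61 − 1.41 = 2.2 V; V_DS = V_D − V_S = 1.89 − 1.41 = 0.48 V.
V_ov = V_GS − V_th = 2.2 − 0.79 = 1.41 V.
Since V_DS = 0.48 V < V_ov = 1.41 V, the device is in the triode region.
I_D = k_n [V_ov · V_DS − ½ V_DS²] = 7.59 × [1.41 × 0.48 − 0.5 × 0.48²] = 4.26 mA.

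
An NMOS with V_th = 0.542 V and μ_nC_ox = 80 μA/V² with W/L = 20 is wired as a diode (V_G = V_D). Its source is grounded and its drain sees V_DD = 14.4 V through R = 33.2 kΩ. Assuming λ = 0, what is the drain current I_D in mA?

With gate tied to drain, V_GS = V_DS ≥ V_GS − V_th, so the device is in saturation.
k_n = μ_nC_ox · (W/L) = 1.6 mA/V².
KCL at the drain: ½ k_n (V_GS − V_th)² = (V_DD − V_GS)/R.
Let x = V_GS − 0.542. Then 26.6 x² + x − 13.86 = 0, giving x = 0.704 V (positive root), so V_GS = 1.25 V.
I_D = (V_DD − V_GS)/R = (14.4 − 1.25) / 33.2 = 0.396 mA.

I_D = 0.396 mA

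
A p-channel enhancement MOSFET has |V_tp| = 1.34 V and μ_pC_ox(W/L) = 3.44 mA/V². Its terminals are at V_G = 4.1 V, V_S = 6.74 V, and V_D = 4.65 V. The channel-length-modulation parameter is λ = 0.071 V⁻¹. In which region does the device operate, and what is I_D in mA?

V_SG = V_S − V_G = 6.74 − 4.1 = 2.64 V; V_SD = V_S − V_D = 6.74 − 4.65 = 2.09 V.
V_ov = V_SG − |V_tp| = 2.64 − 1.34 = 1.3 V.
Since V_SD = 2.09 V ≥ V_ov = 1.3 V, the device is in saturation.
I_D = ½ k_p V_ov² (1 + λ V_SD) = 0.5 × 3.44 × 1.3² × (1 + 0.071 × 2.09) = 3.34 mA.

Saturation; I_D = 3.34 mA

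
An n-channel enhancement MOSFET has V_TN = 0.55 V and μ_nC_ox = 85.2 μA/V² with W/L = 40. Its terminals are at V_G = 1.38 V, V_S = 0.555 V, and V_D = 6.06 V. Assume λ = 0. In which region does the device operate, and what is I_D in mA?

Saturation; I_D = 0.129 mA

V_GS = V_G − V_S = 1.38 − 0.555 = 0.825 V; V_DS = V_D − V_S = 6.06 − 0.555 = 5.5 V.
k_n = μ_nC_ox · (W/L) = 3.408 mA/V².
V_ov = V_GS − V_TN = 0.825 − 0.55 = 0.275 V.
Since V_DS = 5.5 V ≥ V_ov = 0.275 V, the device is in saturation.
I_D = ½ k_n V_ov² = 0.5 × 3.408 × 0.275² = 0.129 mA.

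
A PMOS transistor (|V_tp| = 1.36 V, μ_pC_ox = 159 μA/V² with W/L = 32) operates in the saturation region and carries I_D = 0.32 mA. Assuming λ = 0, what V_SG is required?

V_SG = 1.71 V

k_p = μ_pC_ox · (W/L) = 5.088 mA/V².
In saturation I_D = ½ k_p (V_SG − |V_tp|)², so V_SG − |V_tp| = √(2 I_D / k_p) = √(2 × 0.32 / 5.088) = 0.355 V.
V_SG = 1.36 + 0.355 = 1.71 V.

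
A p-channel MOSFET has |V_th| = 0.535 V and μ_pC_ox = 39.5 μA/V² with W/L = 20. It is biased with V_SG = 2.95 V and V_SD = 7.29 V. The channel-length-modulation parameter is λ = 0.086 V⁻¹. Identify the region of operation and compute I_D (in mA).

k_p = μ_pC_ox · (W/L) = 0.79 mA/V².
V_ov = V_SG − |V_th| = 2.95 − 0.535 = 2.42 V.
Since V_SD = 7.29 V ≥ V_ov = 2.42 V, the device is in saturation.
I_D = ½ k_p V_ov² (1 + λ V_SD) = 0.5 × 0.79 × 2.42² × (1 + 0.086 × 7.29) = 3.75 mA.

Saturation; I_D = 3.75 mA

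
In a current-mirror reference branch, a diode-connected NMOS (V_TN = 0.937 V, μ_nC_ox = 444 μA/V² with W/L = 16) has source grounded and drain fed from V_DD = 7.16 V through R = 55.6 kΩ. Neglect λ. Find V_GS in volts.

With gate tied to drain, V_GS = V_DS ≥ V_GS − V_TN, so the device is in saturation.
k_n = μ_nC_ox · (W/L) = 7.104 mA/V².
KCL at the drain: ½ k_n (V_GS − V_TN)² = (V_DD − V_GS)/R.
Let x = V_GS − 0.937. Then 197 x² + x − 6.223 = 0, giving x = 0.175 V (positive root), so V_GS = 1.11 V.
I_D = (V_DD − V_GS)/R = (7.16 − 1.11) / 55.6 = 0.109 mA.

V_GS = 1.11 V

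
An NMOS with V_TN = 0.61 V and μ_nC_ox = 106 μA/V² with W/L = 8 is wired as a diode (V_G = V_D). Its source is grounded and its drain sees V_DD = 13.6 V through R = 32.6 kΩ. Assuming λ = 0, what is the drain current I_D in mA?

I_D = 0.370 mA

With gate tied to drain, V_GS = V_DS ≥ V_GS − V_TN, so the device is in saturation.
k_n = μ_nC_ox · (W/L) = 0.848 mA/V².
KCL at the drain: ½ k_n (V_GS − V_TN)² = (V_DD − V_GS)/R.
Let x = V_GS − 0.61. Then 13.8 x² + x − 12.99 = 0, giving x = 0.934 V (positive root), so V_GS = 1.54 V.
I_D = (V_DD − V_GS)/R = (13.6 − 1.54) / 32.6 = 0.37 mA.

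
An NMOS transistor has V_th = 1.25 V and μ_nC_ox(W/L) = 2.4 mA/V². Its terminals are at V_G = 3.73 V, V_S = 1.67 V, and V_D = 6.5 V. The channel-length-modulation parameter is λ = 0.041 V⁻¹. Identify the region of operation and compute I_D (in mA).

V_GS = V_G − V_S = 3.73 − 1.67 = 2.06 V; V_DS = V_D − V_S = 6.5 − 1.67 = 4.83 V.
V_ov = V_GS − V_th = 2.06 − 1.25 = 0.81 V.
Since V_DS = 4.83 V ≥ V_ov = 0.81 V, the device is in saturation.
I_D = ½ k_n V_ov² (1 + λ V_DS) = 0.5 × 2.4 × 0.81² × (1 + 0.041 × 4.83) = 0.943 mA.

Saturation; I_D = 0.943 mA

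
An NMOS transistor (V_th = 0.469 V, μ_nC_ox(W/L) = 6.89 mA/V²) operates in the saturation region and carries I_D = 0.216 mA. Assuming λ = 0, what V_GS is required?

V_GS = 0.719 V

In saturation I_D = ½ k_n (V_GS − V_th)², so V_GS − V_th = √(2 I_D / k_n) = √(2 × 0.216 / 6.89) = 0.25 V.
V_GS = 0.469 + 0.25 = 0.719 V.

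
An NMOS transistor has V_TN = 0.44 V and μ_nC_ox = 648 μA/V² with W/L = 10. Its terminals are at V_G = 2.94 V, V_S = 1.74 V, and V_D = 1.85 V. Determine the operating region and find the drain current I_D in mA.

V_GS = V_G − V_S = 2.94 − 1.74 = 1.2 V; V_DS = V_D − V_S = 1.85 − 1.74 = 0.11 V.
k_n = μ_nC_ox · (W/L) = 6.48 mA/V².
V_ov = V_GS − V_TN = 1.2 − 0.44 = 0.76 V.
Since V_DS = 0.11 V < V_ov = 0.76 V, the device is in the triode region.
I_D = k_n [V_ov · V_DS − ½ V_DS²] = 6.48 × [0.76 × 0.11 − 0.5 × 0.11²] = 0.503 mA.

Triode; I_D = 0.503 mA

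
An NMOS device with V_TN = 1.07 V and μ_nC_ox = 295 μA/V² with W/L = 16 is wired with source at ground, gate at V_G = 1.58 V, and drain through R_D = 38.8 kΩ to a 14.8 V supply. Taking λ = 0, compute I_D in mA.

V_GS = V_G = 1.58 V, so V_ov = 1.58 − 1.07 = 0.51 V.
k_n = μ_nC_ox · (W/L) = 4.72 mA/V².
Assume saturation: I_D = ½ k_n V_ov² = 0.5 × 4.72 × 0.51² = 0.614 mA, giving V_DS = V_DD − I_D R_D = 14.8 − 0.614 × 38.8 = -9.02 V.
But -9.02 V < V_ov = 0.51 V, so the device is actually in triode.
In triode I_D = k_n[V_ov V_DS − ½ V_DS²] and I_D = (V_DD − V_DS)/R_D. Equating: 91.6 V_DS² − 94.4 V_DS + 14.8 = 0, giving V_DS = 0.193 V (the root below V_ov).
I_D = (14.8 − 0.193) / 38.8 = 0.376 mA.

I_D = 0.376 mA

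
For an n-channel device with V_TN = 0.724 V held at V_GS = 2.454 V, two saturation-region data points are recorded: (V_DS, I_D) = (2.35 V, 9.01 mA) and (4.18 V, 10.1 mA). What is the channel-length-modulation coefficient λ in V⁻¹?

λ = 0.0783 V⁻¹

With V_GS fixed, I_D ∝ (1 + λ V_DS) in saturation, so I_D2/I_D1 = (1 + λ V_DS2)/(1 + λ V_DS1).
10.1/9.01 = 1.121 = (1 + 4.18 λ)/(1 + 2.35 λ).
Solving: λ (I_D1 V_DS2 − I_D2 V_DS1) = I_D2 − I_D1, so λ = (10.1 − 9.01) / (9.01 × 4.18 − 10.1 × 2.35) = 1.09 / 13.9 = 0.0783 V⁻¹.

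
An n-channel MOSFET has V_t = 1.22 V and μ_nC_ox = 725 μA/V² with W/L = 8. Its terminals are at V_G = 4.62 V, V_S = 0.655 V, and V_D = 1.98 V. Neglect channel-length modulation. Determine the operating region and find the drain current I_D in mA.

V_GS = V_G − V_S = 4.62 − 0.655 = 3.96 V; V_DS = V_D − V_S = 1.98 − 0.655 = 1.32 V.
k_n = μ_nC_ox · (W/L) = 5.8 mA/V².
V_ov = V_GS − V_t = 3.96 − 1.22 = 2.75 V.
Since V_DS = 1.32 V < V_ov = 2.75 V, the device is in the triode region.
I_D = k_n [V_ov · V_DS − ½ V_DS²] = 5.8 × [2.75 × 1.32 − 0.5 × 1.32²] = 16 mA.

Triode; I_D = 16.0 mA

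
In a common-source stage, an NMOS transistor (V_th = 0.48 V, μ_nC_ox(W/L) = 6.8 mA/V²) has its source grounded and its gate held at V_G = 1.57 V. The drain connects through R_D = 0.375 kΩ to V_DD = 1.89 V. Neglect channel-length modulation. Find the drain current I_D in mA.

V_GS = V_G = 1.57 V, so V_ov = 1.57 − 0.48 = 1.09 V.
Assume saturation: I_D = ½ k_n V_ov² = 0.5 × 6.8 × 1.09² = 4.04 mA, giving V_DS = V_DD − I_D R_D = 1.89 − 4.04 × 0.375 = 0.375 V.
But 0.375 V < V_ov = 1.09 V, so the device is actually in triode.
In triode I_D = k_n[V_ov V_DS − ½ V_DS²] and I_D = (V_DD − V_DS)/R_D. Equating: 1.27 V_DS² − 3.78 V_DS + 1.89 = 0, giving V_DS = 0.637 V (the root below V_ov).
I_D = (1.89 − 0.637) / 0.375 = 3.34 mA.

I_D = 3.34 mA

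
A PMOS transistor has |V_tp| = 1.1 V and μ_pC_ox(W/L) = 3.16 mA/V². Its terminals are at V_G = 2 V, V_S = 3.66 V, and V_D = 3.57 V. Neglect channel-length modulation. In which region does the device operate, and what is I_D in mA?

V_SG = V_S − V_G = 3.66 − 2 = 1.66 V; V_SD = V_S − V_D = 3.66 − 3.57 = 0.09 V.
V_ov = V_SG − |V_tp| = 1.66 − 1.1 = 0.56 V.
Since V_SD = 0.09 V < V_ov = 0.56 V, the device is in the triode region.
I_D = k_p [V_ov · V_SD − ½ V_SD²] = 3.16 × [0.56 × 0.09 − 0.5 × 0.09²] = 0.146 mA.

Triode; I_D = 0.146 mA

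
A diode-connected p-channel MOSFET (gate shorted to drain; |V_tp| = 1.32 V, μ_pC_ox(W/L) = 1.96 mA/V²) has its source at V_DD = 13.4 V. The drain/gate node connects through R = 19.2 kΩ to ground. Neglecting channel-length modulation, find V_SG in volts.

V_SG = 2.10 V

With gate tied to drain, V_SG = V_SD ≥ V_SG − |V_tp|, so the device is in saturation.
KCL at the drain: ½ k_p (V_SG − |V_tp|)² = (V_DD − V_SG)/R.
Let x = V_SG − 1.32. Then 18.8 x² + x − 12.08 = 0, giving x = 0.775 V (positive root), so V_SG = 2.1 V.
I_D = (V_DD − V_SG)/R = (13.4 − 2.1) / 19.2 = 0.589 mA.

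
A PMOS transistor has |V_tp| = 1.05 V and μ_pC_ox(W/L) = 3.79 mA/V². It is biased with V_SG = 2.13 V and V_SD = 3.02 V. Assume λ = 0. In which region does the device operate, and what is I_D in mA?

V_ov = V_SG − |V_tp| = 2.13 − 1.05 = 1.08 V.
Since V_SD = 3.02 V ≥ V_ov = 1.08 V, the device is in saturation.
I_D = ½ k_p V_ov² = 0.5 × 3.79 × 1.08² = 2.21 mA.

Saturation; I_D = 2.21 mA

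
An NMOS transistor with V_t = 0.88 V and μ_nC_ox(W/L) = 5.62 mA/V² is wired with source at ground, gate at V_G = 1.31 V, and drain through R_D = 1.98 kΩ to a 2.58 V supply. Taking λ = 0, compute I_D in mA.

I_D = 0.520 mA

V_GS = V_G = 1.31 V, so V_ov = 1.31 − 0.88 = 0.43 V.
Assume saturation: I_D = ½ k_n V_ov² = 0.5 × 5.62 × 0.43² = 0.52 mA, giving V_DS = V_DD − I_D R_D = 2.58 − 0.52 × 1.98 = 1.55 V.
V_DS = 1.55 V ≥ V_ov = 0.43 V, confirming saturation.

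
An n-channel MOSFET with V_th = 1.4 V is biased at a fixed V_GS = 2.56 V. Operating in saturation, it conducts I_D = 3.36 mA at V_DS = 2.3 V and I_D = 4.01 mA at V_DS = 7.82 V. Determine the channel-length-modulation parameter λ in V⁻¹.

With V_GS fixed, I_D ∝ (1 + λ V_DS) in saturation, so I_D2/I_D1 = (1 + λ V_DS2)/(1 + λ V_DS1).
4.01/3.36 = 1.193 = (1 + 7.82 λ)/(1 + 2.3 λ).
Solving: λ (I_D1 V_DS2 − I_D2 V_DS1) = I_D2 − I_D1, so λ = (4.01 − 3.36) / (3.36 × 7.82 − 4.01 × 2.3) = 0.65 / 17.1 = 0.0381 V⁻¹.

λ = 0.0381 V⁻¹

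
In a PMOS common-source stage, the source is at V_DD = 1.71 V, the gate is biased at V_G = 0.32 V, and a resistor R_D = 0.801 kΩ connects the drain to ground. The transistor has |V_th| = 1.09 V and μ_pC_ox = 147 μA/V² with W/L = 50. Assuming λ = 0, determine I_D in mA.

I_D = 0.331 mA

V_SG = V_DD − V_G = 1.71 − 0.32 = 1.39 V, so V_ov = 1.39 − 1.09 = 0.3 V.
k_p = μ_pC_ox · (W/L) = 7.35 mA/V².
Assume saturation: I_D = ½ k_p V_ov² = 0.5 × 7.35 × 0.3² = 0.331 mA, giving V_SD = V_DD − I_D R_D = 1.71 − 0.331 × 0.801 = 1.45 V.
V_SD = 1.45 V ≥ V_ov = 0.3 V, confirming saturation.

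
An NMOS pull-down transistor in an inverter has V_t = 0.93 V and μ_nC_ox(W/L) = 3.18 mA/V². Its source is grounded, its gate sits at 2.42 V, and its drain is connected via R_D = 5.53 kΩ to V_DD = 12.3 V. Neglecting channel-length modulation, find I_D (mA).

V_GS = V_G = 2.42 V, so V_ov = 2.42 − 0.93 = 1.49 V.
Assume saturation: I_D = ½ k_n V_ov² = 0.5 × 3.18 × 1.49² = 3.53 mA, giving V_DS = V_DD − I_D R_D = 12.3 − 3.53 × 5.53 = -7.22 V.
But -7.22 V < V_ov = 1.49 V, so the device is actually in triode.
In triode I_D = k_n[V_ov V_DS − ½ V_DS²] and I_D = (V_DD − V_DS)/R_D. Equating: 8.79 V_DS² − 27.2 V_DS + 12.3 = 0, giving V_DS = 0.55 V (the root below V_ov).
I_D = (12.3 − 0.55) / 5.53 = 2.12 mA.

I_D = 2.12 mA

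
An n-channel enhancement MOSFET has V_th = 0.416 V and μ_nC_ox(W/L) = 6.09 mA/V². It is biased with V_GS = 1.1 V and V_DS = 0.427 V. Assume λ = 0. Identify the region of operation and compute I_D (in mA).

Triode; I_D = 1.22 mA

V_ov = V_GS − V_th = 1.1 − 0.416 = 0.684 V.
Since V_DS = 0.427 V < V_ov = 0.684 V, the device is in the triode region.
I_D = k_n [V_ov · V_DS − ½ V_DS²] = 6.09 × [0.684 × 0.427 − 0.5 × 0.427²] = 1.22 mA.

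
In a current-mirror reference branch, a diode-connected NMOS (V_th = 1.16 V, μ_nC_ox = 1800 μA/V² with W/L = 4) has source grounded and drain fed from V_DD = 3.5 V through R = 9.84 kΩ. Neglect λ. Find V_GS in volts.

V_GS = 1.40 V

With gate tied to drain, V_GS = V_DS ≥ V_GS − V_th, so the device is in saturation.
k_n = μ_nC_ox · (W/L) = 7.2 mA/V².
KCL at the drain: ½ k_n (V_GS − V_th)² = (V_DD − V_GS)/R.
Let x = V_GS − 1.16. Then 35.4 x² + x − 2.34 = 0, giving x = 0.243 V (positive root), so V_GS = 1.4 V.
I_D = (V_DD − V_GS)/R = (3.5 − 1.4) / 9.84 = 0.213 mA.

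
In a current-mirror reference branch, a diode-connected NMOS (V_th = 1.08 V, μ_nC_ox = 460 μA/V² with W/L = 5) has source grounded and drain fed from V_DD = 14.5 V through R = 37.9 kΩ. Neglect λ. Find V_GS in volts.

V_GS = 1.62 V

With gate tied to drain, V_GS = V_DS ≥ V_GS − V_th, so the device is in saturation.
k_n = μ_nC_ox · (W/L) = 2.3 mA/V².
KCL at the drain: ½ k_n (V_GS − V_th)² = (V_DD − V_GS)/R.
Let x = V_GS − 1.08. Then 43.6 x² + x − 13.42 = 0, giving x = 0.544 V (positive root), so V_GS = 1.62 V.
I_D = (V_DD − V_GS)/R = (14.5 − 1.62) / 37.9 = 0.34 mA.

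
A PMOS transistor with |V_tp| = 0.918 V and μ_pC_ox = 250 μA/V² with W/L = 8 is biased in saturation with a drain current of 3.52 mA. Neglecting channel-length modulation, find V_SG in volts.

k_p = μ_pC_ox · (W/L) = 2 mA/V².
In saturation I_D = ½ k_p (V_SG − |V_tp|)², so V_SG − |V_tp| = √(2 I_D / k_p) = √(2 × 3.52 / 2) = 1.88 V.
V_SG = 0.918 + 1.88 = 2.79 V.

V_SG = 2.79 V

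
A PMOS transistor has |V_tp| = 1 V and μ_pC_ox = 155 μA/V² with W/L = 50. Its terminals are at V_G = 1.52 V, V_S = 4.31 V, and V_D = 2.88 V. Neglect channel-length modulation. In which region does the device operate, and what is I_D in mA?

Triode; I_D = 11.9 mA

V_SG = V_S − V_G = 4.31 − 1.52 = 2.79 V; V_SD = V_S − V_D = 4.31 − 2.88 = 1.43 V.
k_p = μ_pC_ox · (W/L) = 7.75 mA/V².
V_ov = V_SG − |V_tp| = 2.79 − 1 = 1.79 V.
Since V_SD = 1.43 V < V_ov = 1.79 V, the device is in the triode region.
I_D = k_p [V_ov · V_SD − ½ V_SD²] = 7.75 × [1.79 × 1.43 − 0.5 × 1.43²] = 11.9 mA.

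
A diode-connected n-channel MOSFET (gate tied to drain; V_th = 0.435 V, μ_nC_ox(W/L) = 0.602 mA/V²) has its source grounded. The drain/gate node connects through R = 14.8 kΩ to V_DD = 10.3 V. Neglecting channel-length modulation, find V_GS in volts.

V_GS = 1.82 V

With gate tied to drain, V_GS = V_DS ≥ V_GS − V_th, so the device is in saturation.
KCL at the drain: ½ k_n (V_GS − V_th)² = (V_DD − V_GS)/R.
Let x = V_GS − 0.435. Then 4.45 x² + x − 9.865 = 0, giving x = 1.38 V (positive root), so V_GS = 1.82 V.
I_D = (V_DD − V_GS)/R = (10.3 − 1.82) / 14.8 = 0.573 mA.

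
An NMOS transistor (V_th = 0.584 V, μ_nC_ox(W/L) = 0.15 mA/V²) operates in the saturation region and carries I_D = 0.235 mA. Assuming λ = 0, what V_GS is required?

V_GS = 2.35 V

In saturation I_D = ½ k_n (V_GS − V_th)², so V_GS − V_th = √(2 I_D / k_n) = √(2 × 0.235 / 0.15) = 1.77 V.
V_GS = 0.584 + 1.77 = 2.35 V.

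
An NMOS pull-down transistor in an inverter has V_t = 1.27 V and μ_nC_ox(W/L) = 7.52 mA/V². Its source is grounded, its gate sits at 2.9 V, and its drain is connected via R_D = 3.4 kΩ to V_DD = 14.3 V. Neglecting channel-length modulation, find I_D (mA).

V_GS = V_G = 2.9 V, so V_ov = 2.9 − 1.27 = 1.63 V.
Assume saturation: I_D = ½ k_n V_ov² = 0.5 × 7.52 × 1.63² = 9.99 mA, giving V_DS = V_DD − I_D R_D = 14.3 − 9.99 × 3.4 = -19.7 V.
But -19.7 V < V_ov = 1.63 V, so the device is actually in triode.
In triode I_D = k_n[V_ov V_DS − ½ V_DS²] and I_D = (V_DD − V_DS)/R_D. Equating: 12.8 V_DS² − 42.68 V_DS + 14.3 = 0, giving V_DS = 0.378 V (the root below V_ov).
I_D = (14.3 − 0.378) / 3.4 = 4.09 mA.

I_D = 4.09 mA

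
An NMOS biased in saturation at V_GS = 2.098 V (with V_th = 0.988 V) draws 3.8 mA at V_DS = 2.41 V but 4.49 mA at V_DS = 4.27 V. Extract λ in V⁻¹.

λ = 0.128 V⁻¹

With V_GS fixed, I_D ∝ (1 + λ V_DS) in saturation, so I_D2/I_D1 = (1 + λ V_DS2)/(1 + λ V_DS1).
4.49/3.8 = 1.182 = (1 + 4.27 λ)/(1 + 2.41 λ).
Solving: λ (I_D1 V_DS2 − I_D2 V_DS1) = I_D2 − I_D1, so λ = (4.49 − 3.8) / (3.8 × 4.27 − 4.49 × 2.41) = 0.69 / 5.41 = 0.128 V⁻¹.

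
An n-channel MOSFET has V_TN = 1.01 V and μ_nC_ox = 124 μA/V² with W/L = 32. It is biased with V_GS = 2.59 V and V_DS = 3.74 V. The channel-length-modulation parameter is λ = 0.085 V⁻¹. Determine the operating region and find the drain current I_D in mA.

Saturation; I_D = 6.53 mA

k_n = μ_nC_ox · (W/L) = 3.968 mA/V².
V_ov = V_GS − V_TN = 2.59 − 1.01 = 1.58 V.
Since V_DS = 3.74 V ≥ V_ov = 1.58 V, the device is in saturation.
I_D = ½ k_n V_ov² (1 + λ V_DS) = 0.5 × 3.968 × 1.58² × (1 + 0.085 × 3.74) = 6.53 mA.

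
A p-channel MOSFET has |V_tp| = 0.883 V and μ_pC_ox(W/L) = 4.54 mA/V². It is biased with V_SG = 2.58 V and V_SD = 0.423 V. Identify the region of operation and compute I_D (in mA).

V_ov = V_SG − |V_tp| = 2.58 − 0.883 = 1.7 V.
Since V_SD = 0.423 V < V_ov = 1.7 V, the device is in the triode region.
I_D = k_p [V_ov · V_SD − ½ V_SD²] = 4.54 × [1.7 × 0.423 − 0.5 × 0.423²] = 2.85 mA.

Triode; I_D = 2.85 mA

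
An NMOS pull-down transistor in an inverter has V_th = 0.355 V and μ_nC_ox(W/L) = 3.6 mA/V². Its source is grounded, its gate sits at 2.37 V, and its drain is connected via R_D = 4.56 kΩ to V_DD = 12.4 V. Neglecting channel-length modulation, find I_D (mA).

V_GS = V_G = 2.37 V, so V_ov = 2.37 − 0.355 = 2.02 V.
Assume saturation: I_D = ½ k_n V_ov² = 0.5 × 3.6 × 2.02² = 7.31 mA, giving V_DS = V_DD − I_D R_D = 12.4 − 7.31 × 4.56 = -20.9 V.
But -20.9 V < V_ov = 2.02 V, so the device is actually in triode.
In triode I_D = k_n[V_ov V_DS − ½ V_DS²] and I_D = (V_DD − V_DS)/R_D. Equating: 8.21 V_DS² − 34.08 V_DS + 12.4 = 0, giving V_DS = 0.403 V (the root below V_ov).
I_D = (12.4 − 0.403) / 4.56 = 2.63 mA.

I_D = 2.63 mA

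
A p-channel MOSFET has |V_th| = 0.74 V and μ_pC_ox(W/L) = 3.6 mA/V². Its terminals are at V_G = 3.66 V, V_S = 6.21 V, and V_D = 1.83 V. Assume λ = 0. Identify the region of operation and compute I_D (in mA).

V_SG = V_S − V_G = 6.21 − 3.66 = 2.55 V; V_SD = V_S − V_D = 6.21 − 1.83 = 4.38 V.
V_ov = V_SG − |V_th| = 2.55 − 0.74 = 1.81 V.
Since V_SD = 4.38 V ≥ V_ov = 1.81 V, the device is in saturation.
I_D = ½ k_p V_ov² = 0.5 × 3.6 × 1.81² = 5.9 mA.

Saturation; I_D = 5.90 mA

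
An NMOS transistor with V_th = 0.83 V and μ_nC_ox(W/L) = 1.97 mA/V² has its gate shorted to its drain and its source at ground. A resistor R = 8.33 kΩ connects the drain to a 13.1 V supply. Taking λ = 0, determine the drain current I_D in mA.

I_D = 1.33 mA

With gate tied to drain, V_GS = V_DS ≥ V_GS − V_th, so the device is in saturation.
KCL at the drain: ½ k_n (V_GS − V_th)² = (V_DD − V_GS)/R.
Let x = V_GS − 0.83. Then 8.21 x² + x − 12.27 = 0, giving x = 1.16 V (positive root), so V_GS = 1.99 V.
I_D = (V_DD − V_GS)/R = (13.1 − 1.99) / 8.33 = 1.33 mA.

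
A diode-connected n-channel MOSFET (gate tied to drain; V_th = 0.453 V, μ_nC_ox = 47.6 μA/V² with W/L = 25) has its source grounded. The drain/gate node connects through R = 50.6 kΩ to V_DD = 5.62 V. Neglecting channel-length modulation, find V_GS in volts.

With gate tied to drain, V_GS = V_DS ≥ V_GS − V_th, so the device is in saturation.
k_n = μ_nC_ox · (W/L) = 1.19 mA/V².
KCL at the drain: ½ k_n (V_GS − V_th)² = (V_DD − V_GS)/R.
Let x = V_GS − 0.453. Then 30.1 x² + x − 5.167 = 0, giving x = 0.398 V (positive root), so V_GS = 0.851 V.
I_D = (V_DD − V_GS)/R = (5.62 − 0.851) / 50.6 = 0.0942 mA.

V_GS = 0.851 V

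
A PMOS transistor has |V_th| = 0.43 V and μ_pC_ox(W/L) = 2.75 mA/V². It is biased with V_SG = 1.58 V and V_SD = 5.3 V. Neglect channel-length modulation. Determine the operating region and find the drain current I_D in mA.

Saturation; I_D = 1.82 mA

V_ov = V_SG − |V_th| = 1.58 − 0.43 = 1.15 V.
Since V_SD = 5.3 V ≥ V_ov = 1.15 V, the device is in saturation.
I_D = ½ k_p V_ov² = 0.5 × 2.75 × 1.15² = 1.82 mA.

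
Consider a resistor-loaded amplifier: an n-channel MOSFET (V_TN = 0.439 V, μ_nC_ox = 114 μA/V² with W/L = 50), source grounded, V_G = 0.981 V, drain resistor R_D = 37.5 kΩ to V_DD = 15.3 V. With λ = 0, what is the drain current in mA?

V_GS = V_G = 0.981 V, so V_ov = 0.981 − 0.439 = 0.542 V.
k_n = μ_nC_ox · (W/L) = 5.7 mA/V².
Assume saturation: I_D = ½ k_n V_ov² = 0.5 × 5.7 × 0.542² = 0.837 mA, giving V_DS = V_DD − I_D R_D = 15.3 − 0.837 × 37.5 = -16.1 V.
But -16.1 V < V_ov = 0.542 V, so the device is actually in triode.
In triode I_D = k_n[V_ov V_DS − ½ V_DS²] and I_D = (V_DD − V_DS)/R_D. Equating: 107 V_DS² − 116.9 V_DS + 15.3 = 0, giving V_DS = 0.152 V (the root below V_ov).
I_D = (15.3 − 0.152) / 37.5 = 0.404 mA.

I_D = 0.404 mA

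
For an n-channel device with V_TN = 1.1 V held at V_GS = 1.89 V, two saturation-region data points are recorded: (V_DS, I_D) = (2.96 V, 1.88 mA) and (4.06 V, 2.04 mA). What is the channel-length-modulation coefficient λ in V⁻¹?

λ = 0.100 V⁻¹

With V_GS fixed, I_D ∝ (1 + λ V_DS) in saturation, so I_D2/I_D1 = (1 + λ V_DS2)/(1 + λ V_DS1).
2.04/1.88 = 1.085 = (1 + 4.06 λ)/(1 + 2.96 λ).
Solving: λ (I_D1 V_DS2 − I_D2 V_DS1) = I_D2 − I_D1, so λ = (2.04 − 1.88) / (1.88 × 4.06 − 2.04 × 2.96) = 0.16 / 1.59 = 0.1 V⁻¹.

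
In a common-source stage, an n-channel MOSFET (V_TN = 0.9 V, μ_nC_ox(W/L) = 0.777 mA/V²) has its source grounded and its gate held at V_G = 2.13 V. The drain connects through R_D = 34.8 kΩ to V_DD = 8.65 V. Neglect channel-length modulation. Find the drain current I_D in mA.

V_GS = V_G = 2.13 V, so V_ov = 2.13 − 0.9 = 1.23 V.
Assume saturation: I_D = ½ k_n V_ov² = 0.5 × 0.777 × 1.23² = 0.588 mA, giving V_DS = V_DD − I_D R_D = 8.65 − 0.588 × 34.8 = -11.8 V.
But -11.8 V < V_ov = 1.23 V, so the device is actually in triode.
In triode I_D = k_n[V_ov V_DS − ½ V_DS²] and I_D = (V_DD − V_DS)/R_D. Equating: 13.5 V_DS² − 34.26 V_DS + 8.65 = 0, giving V_DS = 0.284 V (the root below V_ov).
I_D = (8.65 − 0.284) / 34.8 = 0.24 mA.

I_D = 0.240 mA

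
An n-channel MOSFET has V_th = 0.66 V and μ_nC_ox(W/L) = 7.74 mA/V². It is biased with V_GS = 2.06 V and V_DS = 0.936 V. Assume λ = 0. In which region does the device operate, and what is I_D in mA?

Triode; I_D = 6.75 mA

V_ov = V_GS − V_th = 2.06 − 0.66 = 1.4 V.
Since V_DS = 0.936 V < V_ov = 1.4 V, the device is in the triode region.
I_D = k_n [V_ov · V_DS − ½ V_DS²] = 7.74 × [1.4 × 0.936 − 0.5 × 0.936²] = 6.75 mA.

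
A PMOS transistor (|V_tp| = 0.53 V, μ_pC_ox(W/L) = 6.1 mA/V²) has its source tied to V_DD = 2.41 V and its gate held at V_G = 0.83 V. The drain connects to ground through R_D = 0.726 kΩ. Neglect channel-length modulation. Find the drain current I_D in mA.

I_D = 2.57 mA

V_SG = V_DD − V_G = 2.41 − 0.83 = 1.58 V, so V_ov = 1.58 − 0.53 = 1.05 V.
Assume saturation: I_D = ½ k_p V_ov² = 0.5 × 6.1 × 1.05² = 3.36 mA, giving V_SD = V_DD − I_D R_D = 2.41 − 3.36 × 0.726 = -0.0313 V.
But -0.0313 V < V_ov = 1.05 V, so the device is actually in triode.
In triode I_D = k_p[V_ov V_SD − ½ V_SD²] and I_D = (V_DD − V_SD)/R_D. Equating: 2.21 V_SD² − 5.65 V_SD + 2.41 = 0, giving V_SD = 0.541 V (the root below V_ov).
I_D = (2.41 − 0.541) / 0.726 = 2.57 mA.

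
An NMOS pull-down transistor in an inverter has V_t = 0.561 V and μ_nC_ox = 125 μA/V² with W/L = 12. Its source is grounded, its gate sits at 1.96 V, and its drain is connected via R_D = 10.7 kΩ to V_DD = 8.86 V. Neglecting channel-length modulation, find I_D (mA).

I_D = 0.786 mA

V_GS = V_G = 1.96 V, so V_ov = 1.96 − 0.561 = 1.4 V.
k_n = μ_nC_ox · (W/L) = 1.5 mA/V².
Assume saturation: I_D = ½ k_n V_ov² = 0.5 × 1.5 × 1.4² = 1.47 mA, giving V_DS = V_DD − I_D R_D = 8.86 − 1.47 × 10.7 = -6.85 V.
But -6.85 V < V_ov = 1.4 V, so the device is actually in triode.
In triode I_D = k_n[V_ov V_DS − ½ V_DS²] and I_D = (V_DD − V_DS)/R_D. Equating: 8.02 V_DS² − 23.45 V_DS + 8.86 = 0, giving V_DS = 0.446 V (the root below V_ov).
I_D = (8.86 − 0.446) / 10.7 = 0.786 mA.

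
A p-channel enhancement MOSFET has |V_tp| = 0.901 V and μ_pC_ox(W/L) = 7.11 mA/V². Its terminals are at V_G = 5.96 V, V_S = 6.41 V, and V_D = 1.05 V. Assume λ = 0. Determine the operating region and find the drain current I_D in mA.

V_SG = V_S − V_G = 6.41 − 5.96 = 0.45 V; V_SD = V_S − V_D = 6.41 − 1.05 = 5.36 V.
V_SG = 0.45 V < |V_tp| = 0.901 V, so the transistor is in cutoff.

Cutoff; I_D = 0 mA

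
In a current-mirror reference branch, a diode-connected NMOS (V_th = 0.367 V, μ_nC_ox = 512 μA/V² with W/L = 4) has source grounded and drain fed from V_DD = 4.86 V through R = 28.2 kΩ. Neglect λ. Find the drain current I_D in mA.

I_D = 0.146 mA

With gate tied to drain, V_GS = V_DS ≥ V_GS − V_th, so the device is in saturation.
k_n = μ_nC_ox · (W/L) = 2.048 mA/V².
KCL at the drain: ½ k_n (V_GS − V_th)² = (V_DD − V_GS)/R.
Let x = V_GS − 0.367. Then 28.9 x² + x − 4.493 = 0, giving x = 0.378 V (positive root), so V_GS = 0.745 V.
I_D = (V_DD − V_GS)/R = (4.86 − 0.745) / 28.2 = 0.146 mA.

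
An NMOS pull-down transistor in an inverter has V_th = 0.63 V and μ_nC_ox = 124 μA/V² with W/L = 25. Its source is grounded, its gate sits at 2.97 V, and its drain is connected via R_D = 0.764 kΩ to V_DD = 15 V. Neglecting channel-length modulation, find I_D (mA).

V_GS = V_G = 2.97 V, so V_ov = 2.97 − 0.63 = 2.34 V.
k_n = μ_nC_ox · (W/L) = 3.1 mA/V².
Assume saturation: I_D = ½ k_n V_ov² = 0.5 × 3.1 × 2.34² = 8.49 mA, giving V_DS = V_DD − I_D R_D = 15 − 8.49 × 0.764 = 8.52 V.
V_DS = 8.52 V ≥ V_ov = 2.34 V, confirming saturation.

I_D = 8.49 mA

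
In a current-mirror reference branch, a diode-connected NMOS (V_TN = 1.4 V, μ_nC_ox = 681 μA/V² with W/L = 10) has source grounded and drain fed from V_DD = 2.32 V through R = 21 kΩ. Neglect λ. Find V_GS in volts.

V_GS = 1.51 V

With gate tied to drain, V_GS = V_DS ≥ V_GS − V_TN, so the device is in saturation.
k_n = μ_nC_ox · (W/L) = 6.81 mA/V².
KCL at the drain: ½ k_n (V_GS − V_TN)² = (V_DD − V_GS)/R.
Let x = V_GS − 1.4. Then 71.5 x² + x − 0.92 = 0, giving x = 0.107 V (positive root), so V_GS = 1.51 V.
I_D = (V_DD − V_GS)/R = (2.32 − 1.51) / 21 = 0.0387 mA.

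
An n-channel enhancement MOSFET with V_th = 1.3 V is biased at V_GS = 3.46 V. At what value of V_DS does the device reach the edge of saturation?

The boundary between triode and saturation is V_DS = V_GS − V_th = V_ov.
V_ov = 3.46 − 1.3 = 2.16 V.

V_DS,sat = 2.16 V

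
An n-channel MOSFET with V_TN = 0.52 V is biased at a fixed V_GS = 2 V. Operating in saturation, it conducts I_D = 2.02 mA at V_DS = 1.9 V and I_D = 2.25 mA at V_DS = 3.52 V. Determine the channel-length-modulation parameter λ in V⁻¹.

With V_GS fixed, I_D ∝ (1 + λ V_DS) in saturation, so I_D2/I_D1 = (1 + λ V_DS2)/(1 + λ V_DS1).
2.25/2.02 = 1.114 = (1 + 3.52 λ)/(1 + 1.9 λ).
Solving: λ (I_D1 V_DS2 − I_D2 V_DS1) = I_D2 − I_D1, so λ = (2.25 − 2.02) / (2.02 × 3.52 − 2.25 × 1.9) = 0.23 / 2.84 = 0.0811 V⁻¹.

λ = 0.0811 V⁻¹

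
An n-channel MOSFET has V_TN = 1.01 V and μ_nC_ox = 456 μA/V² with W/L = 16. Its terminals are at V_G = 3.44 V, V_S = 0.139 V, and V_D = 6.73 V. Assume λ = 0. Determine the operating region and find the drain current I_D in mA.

Saturation; I_D = 19.1 mA

V_GS = V_G − V_S = 3.44 − 0.139 = 3.3 V; V_DS = V_D − V_S = 6.73 − 0.139 = 6.59 V.
k_n = μ_nC_ox · (W/L) = 7.296 mA/V².
V_ov = V_GS − V_TN = 3.3 − 1.01 = 2.29 V.
Since V_DS = 6.59 V ≥ V_ov = 2.29 V, the device is in saturation.
I_D = ½ k_n V_ov² = 0.5 × 7.296 × 2.29² = 19.1 mA.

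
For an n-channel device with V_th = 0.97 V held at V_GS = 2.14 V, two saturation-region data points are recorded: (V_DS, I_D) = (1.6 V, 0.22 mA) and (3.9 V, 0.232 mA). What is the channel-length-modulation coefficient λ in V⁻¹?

With V_GS fixed, I_D ∝ (1 + λ V_DS) in saturation, so I_D2/I_D1 = (1 + λ V_DS2)/(1 + λ V_DS1).
0.232/0.22 = 1.055 = (1 + 3.9 λ)/(1 + 1.6 λ).
Solving: λ (I_D1 V_DS2 − I_D2 V_DS1) = I_D2 − I_D1, so λ = (0.232 − 0.22) / (0.22 × 3.9 − 0.232 × 1.6) = 0.012 / 0.487 = 0.0247 V⁻¹.

λ = 0.0247 V⁻¹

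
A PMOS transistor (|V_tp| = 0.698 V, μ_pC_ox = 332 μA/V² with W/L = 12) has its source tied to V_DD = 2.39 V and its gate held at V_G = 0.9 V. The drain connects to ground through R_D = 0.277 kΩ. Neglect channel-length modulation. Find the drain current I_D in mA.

V_SG = V_DD − V_G = 2.39 − 0.9 = 1.49 V, so V_ov = 1.49 − 0.698 = 0.792 V.
k_p = μ_pC_ox · (W/L) = 3.984 mA/V².
Assume saturation: I_D = ½ k_p V_ov² = 0.5 × 3.984 × 0.792² = 1.25 mA, giving V_SD = V_DD − I_D R_D = 2.39 − 1.25 × 0.277 = 2.04 V.
V_SD = 2.04 V ≥ V_ov = 0.792 V, confirming saturation.

I_D = 1.25 mA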